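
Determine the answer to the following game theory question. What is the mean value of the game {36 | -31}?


Game = {36 | -31}, a switch {a | b} with numbers a > b.
Its thermograph has left wall a - t and right wall b + t, which meet at t = (a - b)/2, where both equal (a + b)/2. So the mast (mean value) is at (a + b)/2.
Mean = (36 + (-31))/2 = 5/2 = 5/2

5/2


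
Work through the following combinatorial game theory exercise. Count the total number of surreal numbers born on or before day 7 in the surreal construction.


Day 0: {|} = 0 is born. Count = 1.
Day n: the number of surreal numbers born by day n is 2^(n+1) - 1.
By day 0: 2^1 - 1 = 1
By day 1: 2^2 - 1 = 3
By day 2: 2^3 - 1 = 7
By day 3: 2^4 - 1 = 15
By day 4: 2^5 - 1 = 31
By day 5: 2^6 - 1 = 63
By day 6: 2^7 - 1 = 127
By day 7: 2^8 - 1 = 255
By day 7: 255 surreal numbers.

255


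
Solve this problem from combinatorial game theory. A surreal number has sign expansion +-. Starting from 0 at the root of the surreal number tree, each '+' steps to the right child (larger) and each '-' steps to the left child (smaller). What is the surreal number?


Sign expansion: +-
Rule: track bounds (lo, hi), initially (-inf, +inf). On '+', the current value becomes lo and we move to the simplest number in (value, hi): value + 1 if hi = +inf, otherwise the midpoint (value + hi)/2. On '-', the current value becomes hi and we move to value - 1 if lo = -inf, otherwise the midpoint (lo + value)/2.
Start at 0.
Step 1: sign = +, move right. Bounds: (0, +inf). Value = 1
Step 2: sign = -, move left. Bounds: (0, 1). Value = 1/2
The surreal number with sign expansion +- is 1/2.

1/2


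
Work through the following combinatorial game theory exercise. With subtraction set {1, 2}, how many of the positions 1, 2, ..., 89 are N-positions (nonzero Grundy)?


Subtraction set S = {1, 2}, so G(n) = n mod 3.
G(n) = 0 when n is a multiple of 3.
Multiples of 3 in [1, 89]: 29
N-positions (nonzero Grundy) = 89 - 29 = 60

60


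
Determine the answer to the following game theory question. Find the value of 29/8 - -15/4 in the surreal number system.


x = 29/8, y = -15/4
Converting to common denominator: 8
x = 29/8, y = -30/8
x - y = 29/8 - -15/4 = 59/8

59/8


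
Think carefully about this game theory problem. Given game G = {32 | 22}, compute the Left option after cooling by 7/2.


Original game: {32 | 22} (a switch {a | b} with a > b).
Cooling by t (for t below the temperature (a - b)/2 = 5) taxes each move by t: {a | b} cooled by t is {a - t | b + t}.
Cooling amount: t = 7/2
Cooled Left option: 32 - 7/2 = 57/2
Cooled Right option: 22 + 7/2 = 51/2
Cooled game: {57/2 | 51/2}
Left option = 57/2

57/2


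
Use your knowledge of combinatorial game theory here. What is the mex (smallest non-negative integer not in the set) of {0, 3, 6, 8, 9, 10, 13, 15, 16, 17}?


Set = {0, 3, 6, 8, 9, 10, 13, 15, 16, 17}
0 is in the set.
1 is NOT in the set. This is the mex.
mex = 1

1


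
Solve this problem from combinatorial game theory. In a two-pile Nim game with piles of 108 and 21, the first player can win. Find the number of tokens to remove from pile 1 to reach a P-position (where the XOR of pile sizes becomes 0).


Piles: 108 and 21
Current XOR: 108 XOR 21 = 121 (non-zero, so this is an N-position).
To make the XOR zero, we need to find a move that balances the piles.
For pile 1 (size 108): target = 108 XOR 121 = 21
We reduce pile 1 from 108 to 21.
Tokens removed: 108 - 21 = 87
Verification: 21 XOR 21 = 0

87


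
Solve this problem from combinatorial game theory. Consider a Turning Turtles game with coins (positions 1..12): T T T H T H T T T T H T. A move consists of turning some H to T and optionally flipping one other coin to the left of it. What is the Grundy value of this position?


Coins: T T T H T H T T T T H T
Key fact: a single head at position k behaves exactly like a Nim heap of size k (turning it to T and optionally flipping a coin at j < k corresponds to moving the heap from k to j, or to 0), and heads combine as a disjunctive sum (two heads at the same place would cancel, matching j XOR j = 0). So the Nim-value is the XOR of the 1-indexed positions of the heads.
Face-up positions (1-indexed): [4, 6, 11]
XOR 0 with 4: 0 XOR 4 = 4
XOR 4 with 6: 4 XOR 6 = 2
XOR 2 with 11: 2 XOR 11 = 9
Nim-value = 9

9


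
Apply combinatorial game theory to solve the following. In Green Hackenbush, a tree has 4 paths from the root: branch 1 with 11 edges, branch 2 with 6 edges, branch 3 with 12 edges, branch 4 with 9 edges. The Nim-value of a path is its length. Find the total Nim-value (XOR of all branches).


The tree has 4 branches from the ground vertex.
In Green Hackenbush, the Nim-value of a simple path of length k is k.
Branch 1: length 11, Nim-value = 11
Branch 2: length 6, Nim-value = 6
Branch 3: length 12, Nim-value = 12
Branch 4: length 9, Nim-value = 9
Total Nim-value = XOR of all branch values:
0 XOR 11 = 11
11 XOR 6 = 13
13 XOR 12 = 1
1 XOR 9 = 8
Nim-value of the tree = 8

8


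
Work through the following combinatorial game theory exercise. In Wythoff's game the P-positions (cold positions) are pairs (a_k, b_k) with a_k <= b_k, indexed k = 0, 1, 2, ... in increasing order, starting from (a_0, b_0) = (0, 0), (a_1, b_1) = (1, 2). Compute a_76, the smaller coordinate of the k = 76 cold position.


By Wythoff's theorem, a_k = floor(k * phi) and b_k = floor(k * phi^2) = a_k + k, where phi = (1 + sqrt(5))/2 is the golden ratio.
phi = (1 + sqrt(5))/2 = 1.618034
k = 76
k * phi = 76 * 1.618034 = 122.970583
a_76 = floor(k * phi) = 122

122


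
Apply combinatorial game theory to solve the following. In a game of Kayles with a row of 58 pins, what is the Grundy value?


Kayles: a move removes 1 or 2 adjacent pins from a contiguous row.
Removing pins from a row of k leaves two independent rows (a, b) with a + b = k - 1 (one pin) or a + b = k - 2 (two pins); an end removal gives a = 0.
By Sprague-Grundy, G(k) = mex{ G(a) XOR G(b) } over all these splits. G(0) = 0.
G(1): splits (0,0):0^0=0 -> mex({0}) = 1
G(2): splits (0,1):0^1=1 (0,0):0^0=0 -> mex({0, 1}) = 2
G(3): splits (0,2):0^2=2 (1,1):1^1=0 (0,1):0^1=1 -> mex({0, 1, 2}) = 3
G(4): splits (0,3):0^3=3 (1,2):1^2=3 (0,2):0^2=2 (1,1):1^1=0 -> mex({0, 2, 3}) = 1
G(5): splits (0,4):0^1=1 (1,3):1^3=2 (2,2):2^2=0 (0,3):0^3=3 (1,2):1^2=3 -> mex({0, 1, 2, 3}) = 4
G(6) = mex({0, 1, 2, 4}) = 3
G(7) = mex({0, 1, 3, 4, 5}) = 2
G(8) = mex({0, 2, 3, 5, 6}) = 1
G(9) = mex({0, 1, 2, 3, 6, 7}) = 4
G(10) = mex({0, 1, 3, 4, 5, 7}) = 2
G(11) = mex({0, 1, 2, 3, 4, 5}) = 6
G(12) = mex({0, 1, 2, 3, 5, 6, 7}) = 4
G(13) = mex({0, 2, 3, 4, 6, 7}) = 1
G(14) = mex({0, 1, 4, 5, 6, 7}) = 2
G(15) = mex({0, 1, 2, 3, 4, 5, 6}) = 7
G(16) = mex({0, 2, 3, 5, 6, 7}) = 1
G(17) = mex({0, 1, 2, 3, 5, 6, 7}) = 4
G(18) = mex({0, 1, 2, 4, 5, 6}) = 3
G(19) = mex({0, 1, 3, 4, 5, 7}) = 2
G(20) = mex({0, 2, 3, 4, 5, 6, 7}) = 1
G(21) = mex({0, 1, 2, 3, 5, 6, 7}) = 4
G(22) = mex({0, 1, 2, 3, 4, 5, 7}) = 6
G(23) = mex({0, 1, 2, 3, 4, 5, 6}) = 7
G(24) = mex({0, 1, 2, 3, 5, 6, 7}) = 4
G(25) = mex({0, 2, 3, 4, 6, 7}) = 1
G(26) = mex({0, 1, 3, 4, 5, 6, 7}) = 2
G(27) = mex({0, 1, 2, 3, 4, 5, 6, 7}) = 8
G(28) = mex({0, 1, 2, 3, 4, 6, 7, 8}) = 5
G(29) = mex({0, 1, 2, 3, 5, 6, 7, 8, 9}) = 4
G(30) = mex({0, 1, 2, 3, 4, 5, 6, 9, 10}) = 7
G(31) = mex({0, 1, 3, 4, 5, 7, 10, 11}) = 2
G(32) = mex({0, 2, 3, 4, 5, 6, 7, 9, 11}) = 1
G(33) = mex({0, 1, 2, 3, 4, 5, 6, 7, 9, 12}) = 8
G(34) = mex({0, 1, 2, 3, 4, 5, 7, 8, 11, 12}) = 6
G(35) = mex({0, 1, 2, 3, 4, 5, 6, 8, 9, 10, 11}) = 7
G(36) = mex({0, 1, 2, 3, 5, 6, 7, 9, 10}) = 4
G(37) = mex({0, 2, 3, 4, 6, 7, 9, 10, 11, 12}) = 1
G(38) = mex({0, 1, 3, 4, 5, 6, 7, 9, 10, 11, 12}) = 2
G(39) = mex({0, 1, 2, 4, 5, 6, 7, 9, 10, 12, 14}) = 3
G(40) = mex({0, 2, 3, 4, 6, 7, 11, 12, 14}) = 1
G(41) = mex({0, 1, 2, 3, 5, 6, 7, 9, 10, 11, 12}) = 4
G(42) = mex({0, 1, 2, 3, 4, 5, 6, 9, 10}) = 7
G(43) = mex({0, 1, 3, 4, 5, 7, 9, 10, 12, 15}) = 2
G(44) = mex({0, 2, 3, 4, 5, 6, 7, 9, 10, 12, 15}) = 1
G(45) = mex({0, 1, 2, 3, 4, 5, 6, 7, 9, 10, 12, 14}) = 8
G(46) = mex({0, 1, 3, 4, 5, 7, 8, 11, 12, 14}) = 2
G(47) = mex({0, 1, 2, 3, 4, 5, 6, 8, 9, 10, 11, 12}) = 7
G(48) = mex({0, 1, 2, 3, 5, 6, 7, 9, 10}) = 4
G(49) = mex({0, 2, 3, 4, 6, 7, 9, 10, 11, 12, 15}) = 1
G(50) = mex({0, 1, 4, 5, 6, 7, 9, 11, 12, 14, 15}) = 2
G(51) = mex({0, 1, 2, 3, 4, 5, 6, 7, 9, 12, 14, 15}) = 8
G(52) = mex({0, 2, 3, 4, 5, 6, 7, 8, 11, 12, 15}) = 1
G(53) = mex({0, 1, 2, 3, 5, 6, 7, 8, 9, 10, 11, 12}) = 4
G(54) = mex({0, 1, 2, 3, 4, 5, 6, 9, 10}) = 7
G(55) = mex({0, 1, 3, 4, 5, 7, 9, 10, 11, 12}) = 2
G(56) = mex({0, 2, 3, 4, 5, 6, 7, 9, 10, 11, 12, 13, 14}) = 1
G(57) = mex({0, 1, 2, 3, 5, 6, 7, 9, 10, 12, 13, 14, 15}) = 4
G(58) = mex({0, 1, 3, 4, 5, 7, 11, 12, 14, 15}) = 2
Therefore G(58) = 2.

2


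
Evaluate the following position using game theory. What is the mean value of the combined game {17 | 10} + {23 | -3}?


G1 = {17 | 10}, G2 = {23 | -3}
Each is a switch {a | b} with numbers a > b; its mean value is (a + b)/2, and mean value is additive over game sums: m(G1 + G2) = m(G1) + m(G2).
Mean of G1 = (17 + (10))/2 = 27/2 = 27/2
Mean of G2 = (23 + (-3))/2 = 20/2 = 10
Mean of G1 + G2 = 27/2 + 10 = 47/2

47/2


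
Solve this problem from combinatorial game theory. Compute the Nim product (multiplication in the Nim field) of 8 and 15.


Nim multiplication is bilinear over XOR: (u XOR v) * w = (u*w) XOR (v*w).
So we split each operand into its bit components and XOR the pairwise Nim products.
8 = 8 (as XOR of powers of 2).
15 = 1 + 2 + 4 + 8 (as XOR of powers of 2).
Using the standard Nim-product table on single bits:
  2*2 = 3,   2*4 = 8,   2*8 = 12,
  4*4 = 6,   4*8 = 11,  8*8 = 13,
and  1*x = x (identity), k*l = l*k (commutative).
Pairwise Nim products:
  8 * 1 = 8
  8 * 2 = 12
  8 * 4 = 11
  8 * 8 = 13
XOR them: 8 XOR 12 XOR 11 XOR 13 = 2.
Result: 8 * 15 = 2 (in Nim).

2


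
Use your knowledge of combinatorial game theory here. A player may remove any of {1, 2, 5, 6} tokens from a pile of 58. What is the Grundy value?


The subtraction set is S = {1, 2, 5, 6}.
G(k) = mex{ G(k - s) : s in S, s <= k }. We compute iteratively: G(0) = 0.
G(1) = mex({0}) = 1
G(2) = mex({0, 1}) = 2
G(3) = mex({1, 2}) = 0
G(4) = mex({0, 2}) = 1
G(5) = mex({0, 1}) = 2
G(6) = mex({0, 1, 2}) = 3
G(7) = mex({1, 2, 3}) = 0
G(8) = mex({0, 2, 3}) = 1
G(9) = mex({0, 1}) = 2
G(10) = mex({1, 2}) = 0
G(11) = mex({0, 2, 3}) = 1
G(12) = mex({0, 1, 3}) = 2
Observe that G(7)..G(12) = 0, 1, 2, 0, 1, 2 repeats G(0)..G(5) = 0, 1, 2, 0, 1, 2.
For k >= max(S) = 6, G(k) is determined by the previous 6 values G(k-6)..G(k-1); a window of 6 consecutive values has recurred shifted by 7, so by induction G(k + 7) = G(k) for all k >= 0: the sequence is periodic from the start with period 7.
One period: G(0..6) = 0, 1, 2, 0, 1, 2, 3.
58 mod 7 = 2, so G(58) = G(2) = 2.

2


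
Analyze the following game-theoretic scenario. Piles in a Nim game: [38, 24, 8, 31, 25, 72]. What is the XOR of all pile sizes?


We need the XOR (exclusive or) of all pile sizes.
After XOR-ing pile 1 (size 38): 0 XOR 38 = 38
After XOR-ing pile 2 (size 24): 38 XOR 24 = 62
After XOR-ing pile 3 (size 8): 62 XOR 8 = 54
After XOR-ing pile 4 (size 31): 54 XOR 31 = 41
After XOR-ing pile 5 (size 25): 41 XOR 25 = 48
After XOR-ing pile 6 (size 72): 48 XOR 72 = 120
The Nim-value of this position is 120.

120


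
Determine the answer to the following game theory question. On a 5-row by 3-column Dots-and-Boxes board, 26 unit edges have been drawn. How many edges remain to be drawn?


Grid: 5 x 3 boxes, i.e. 6 rows and 4 columns of dots.
Horizontal edges: (rows + 1) * cols = 6 * 3 = 18
Vertical edges: rows * (cols + 1) = 5 * 4 = 20
Total edges: 18 + 20 = 38
Edges drawn: 26
Remaining: 38 - 26 = 12

12


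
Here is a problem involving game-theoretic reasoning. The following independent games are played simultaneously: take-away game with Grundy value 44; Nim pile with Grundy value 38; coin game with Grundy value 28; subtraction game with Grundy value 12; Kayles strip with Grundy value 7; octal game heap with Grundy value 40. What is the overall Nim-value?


By the Sprague-Grundy theorem, the Grundy value of a sum of games is the XOR of individual Grundy values.
take-away game: Grundy value = 44. Running XOR: 0 XOR 44 = 44
Nim pile: Grundy value = 38. Running XOR: 44 XOR 38 = 10
coin game: Grundy value = 28. Running XOR: 10 XOR 28 = 22
subtraction game: Grundy value = 12. Running XOR: 22 XOR 12 = 26
Kayles strip: Grundy value = 7. Running XOR: 26 XOR 7 = 29
octal game heap: Grundy value = 40. Running XOR: 29 XOR 40 = 53
The combined Grundy value is 53.

53


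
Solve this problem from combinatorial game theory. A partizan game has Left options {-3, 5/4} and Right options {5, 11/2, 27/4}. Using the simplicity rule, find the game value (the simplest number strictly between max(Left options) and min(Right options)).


Left options: {-3, 5/4}, max = 5/4
Right options: {5, 11/2, 27/4}, min = 5
All options are numbers and max(Left) < min(Right), so by the simplicity theorem the value is the simplest (earliest-born) number strictly between 5/4 and 5.
Integers 2 through 4 all lie strictly between 5/4 and 5.
Among integers, the simplest (lowest birthday = smallest |n|; 0 is born on day 0, +-n on day n) is 2.
No non-integer in the interval can be simpler: if x is a non-integer in the interval, then floor(x) or ceil(x) also lies in the interval (the interval contains an integer), and both are proper prefixes of x's sign expansion, i.e. born earlier. So the game value is 2.
Game value = 2

2


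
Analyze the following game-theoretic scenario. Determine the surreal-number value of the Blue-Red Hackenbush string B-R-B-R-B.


Edges (from ground): B-R-B-R-B
By Berlekamp's sign-expansion rule, a Blue-Red Hackenbush stalk has the value of the surreal number whose sign sequence is the edge sequence with B -> + and R -> -.
Sign sequence: +-+-+
Trace the sign expansion in the surreal number tree, starting from 0:
Edge 1: B (sign +) -> bounds (0, +inf), value = 1
Edge 2: R (sign -) -> bounds (0, 1), value = 1/2
Edge 3: B (sign +) -> bounds (1/2, 1), value = 3/4
Edge 4: R (sign -) -> bounds (1/2, 3/4), value = 5/8
Edge 5: B (sign +) -> bounds (5/8, 3/4), value = 11/16
Game value = 11/16

11/16


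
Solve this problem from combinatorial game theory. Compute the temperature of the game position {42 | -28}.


The game is {42 | -28}, a switch {a | b} with numbers a > b.
Cooling {a | b} by t gives {a - t | b + t}, which stops being hot when a - t = b + t, i.e. at t = (a - b)/2. So the temperature of a switch is (a - b)/2.
Temperature = (Left option - Right option) / 2
= (42 - (-28)) / 2
= 70 / 2
= 35

35


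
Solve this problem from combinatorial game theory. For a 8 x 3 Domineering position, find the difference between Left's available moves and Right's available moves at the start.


Board is 8 x 3 (rows x cols).
Left (vertical) placements: (rows-1) * cols = 7 * 3 = 21
Right (horizontal) placements: rows * (cols-1) = 8 * 2 = 16
Advantage = Left - Right = 21 - 16 = 5

5


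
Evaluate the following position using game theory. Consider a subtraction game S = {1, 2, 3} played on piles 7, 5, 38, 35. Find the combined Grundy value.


Subtraction set: {1, 2, 3}
For this subtraction set, G(n) = n mod 4 (period = max + 1 = 4).
Pile 1 (size 7): G(7) = 7 mod 4 = 3
Pile 2 (size 5): G(5) = 5 mod 4 = 1
Pile 3 (size 38): G(38) = 38 mod 4 = 2
Pile 4 (size 35): G(35) = 35 mod 4 = 3
Total Grundy value = XOR of all: 3 XOR 1 XOR 2 XOR 3 = 3

3


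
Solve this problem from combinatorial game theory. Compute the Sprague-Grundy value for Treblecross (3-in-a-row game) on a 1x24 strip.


Treblecross: place X on empty cells; 3-in-a-row wins.
Playing within two cells of an existing X lets the opponent win at once, so sensible play treats the cells i-2..i+2 around each X as dead. The player left with no safe cell loses, so this is a normal-play take-away game on strips of safe cells.
Placing X at cell i (0-indexed) of a strip of k safe cells leaves independent strips of sizes max(0, i-2) and max(0, k-i-3). Hence G(k) = mex{ G(max(0,i-2)) XOR G(max(0,k-i-3)) : 0 <= i < k }, with G(0) = 0.
G(1): splits (0,0):0^0=0 -> mex({0}) = 1
G(2): splits (0,0):0^0=0 -> mex({0}) = 1
G(3): splits (0,0):0^0=0 -> mex({0}) = 1
G(4): splits (0,1):0^1=1 (0,0):0^0=0 -> mex({0, 1}) = 2
G(5): splits (0,2):0^1=1 (0,1):0^1=1 (0,0):0^0=0 -> mex({0, 1}) = 2
G(6) = mex({1}) = 0
G(7) = mex({0, 1, 2}) = 3
G(8) = mex({0, 1, 2}) = 3
G(9) = mex({0, 2}) = 1
G(10) = mex({0, 2, 3}) = 1
G(11) = mex({0, 3}) = 1
G(12) = mex({1, 3}) = 0
G(13) = mex({0, 1, 2, 3}) = 4
G(14) = mex({0, 1, 2}) = 3
G(15) = mex({0, 1, 2}) = 3
G(16) = mex({0, 1, 2, 4}) = 3
G(17) = mex({0, 1, 3, 4}) = 2
G(18) = mex({0, 1, 3, 4}) = 2
G(19) = mex({0, 1, 3, 5}) = 2
G(20) = mex({0, 1, 2, 3, 5}) = 4
G(21) = mex({0, 1, 2, 3, 5}) = 4
G(22) = mex({1, 2, 6}) = 0
G(23) = mex({0, 1, 2, 3, 4, 6}) = 5
G(24) = mex({0, 1, 2, 3, 4}) = 5
Therefore G(24) = 5.

5


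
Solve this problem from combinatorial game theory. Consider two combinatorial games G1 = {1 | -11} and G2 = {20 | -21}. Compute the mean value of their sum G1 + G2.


G1 = {1 | -11}, G2 = {20 | -21}
Each is a switch {a | b} with numbers a > b; its mean value is (a + b)/2, and mean value is additive over game sums: m(G1 + G2) = m(G1) + m(G2).
Mean of G1 = (1 + (-11))/2 = -10/2 = -5
Mean of G2 = (20 + (-21))/2 = -1/2 = -1/2
Mean of G1 + G2 = -5 + -1/2 = -11/2

-11/2


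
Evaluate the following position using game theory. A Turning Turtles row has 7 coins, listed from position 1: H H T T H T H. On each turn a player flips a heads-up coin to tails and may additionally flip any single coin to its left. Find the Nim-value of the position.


Coins: H H T T H T H
Key fact: a single head at position k behaves exactly like a Nim heap of size k (turning it to T and optionally flipping a coin at j < k corresponds to moving the heap from k to j, or to 0), and heads combine as a disjunctive sum (two heads at the same place would cancel, matching j XOR j = 0). So the Nim-value is the XOR of the 1-indexed positions of the heads.
Face-up positions (1-indexed): [1, 2, 5, 7]
XOR 0 with 1: 0 XOR 1 = 1
XOR 1 with 2: 1 XOR 2 = 3
XOR 3 with 5: 3 XOR 5 = 6
XOR 6 with 7: 6 XOR 7 = 1
Nim-value = 1

1


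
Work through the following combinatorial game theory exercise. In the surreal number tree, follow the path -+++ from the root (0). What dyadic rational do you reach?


Sign expansion: -+++
Rule: track bounds (lo, hi), initially (-inf, +inf). On '+', the current value becomes lo and we move to the simplest number in (value, hi): value + 1 if hi = +inf, otherwise the midpoint (value + hi)/2. On '-', the current value becomes hi and we move to value - 1 if lo = -inf, otherwise the midpoint (lo + value)/2.
Start at 0.
Step 1: sign = -, move left. Bounds: (-inf, 0). Value = -1
Step 2: sign = +, move right. Bounds: (-1, 0). Value = -1/2
Step 3: sign = +, move right. Bounds: (-1/2, 0). Value = -1/4
Step 4: sign = +, move right. Bounds: (-1/4, 0). Value = -1/8
The surreal number with sign expansion -+++ is -1/8.

-1/8


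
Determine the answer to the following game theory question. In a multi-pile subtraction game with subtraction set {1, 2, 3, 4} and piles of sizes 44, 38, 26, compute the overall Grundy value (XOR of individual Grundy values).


Subtraction set: {1, 2, 3, 4}
For this subtraction set, G(n) = n mod 5 (period = max + 1 = 5).
Pile 1 (size 44): G(44) = 44 mod 5 = 4
Pile 2 (size 38): G(38) = 38 mod 5 = 3
Pile 3 (size 26): G(26) = 26 mod 5 = 1
Total Grundy value = XOR of all: 4 XOR 3 XOR 1 = 6

6


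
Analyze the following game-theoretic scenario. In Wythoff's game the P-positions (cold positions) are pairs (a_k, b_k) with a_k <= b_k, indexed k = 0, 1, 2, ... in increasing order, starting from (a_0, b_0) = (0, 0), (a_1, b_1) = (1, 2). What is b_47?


By Wythoff's theorem, a_k = floor(k * phi) and b_k = floor(k * phi^2) = a_k + k, where phi = (1 + sqrt(5))/2 is the golden ratio.
phi = (1 + sqrt(5))/2 = 1.618034
phi^2 = phi + 1 = 2.618034
k = 47
k * phi^2 = 47 * 2.618034 = 123.047597
b_47 = floor(k * phi^2) = 123 (check: a_47 + k = 76 + 47 = 123)

123


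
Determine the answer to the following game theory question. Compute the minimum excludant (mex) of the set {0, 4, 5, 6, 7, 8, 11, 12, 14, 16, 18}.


Set = {0, 4, 5, 6, 7, 8, 11, 12, 14, 16, 18}
0 is in the set.
1 is NOT in the set. This is the mex.
mex = 1

1


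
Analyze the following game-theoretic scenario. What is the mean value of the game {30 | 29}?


Game = {30 | 29}, a switch {a | b} with numbers a > b.
Its thermograph has left wall a - t and right wall b + t, which meet at t = (a - b)/2, where both equal (a + b)/2. So the mast (mean value) is at (a + b)/2.
Mean = (30 + (29))/2 = 59/2 = 59/2

59/2


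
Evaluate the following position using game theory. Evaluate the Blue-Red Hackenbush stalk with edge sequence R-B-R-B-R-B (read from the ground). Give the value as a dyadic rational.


Edges (from ground): R-B-R-B-R-B
By Berlekamp's sign-expansion rule, a Blue-Red Hackenbush stalk has the value of the surreal number whose sign sequence is the edge sequence with B -> + and R -> -.
Sign sequence: -+-+-+
Trace the sign expansion in the surreal number tree, starting from 0:
Edge 1: R (sign -) -> bounds (-inf, 0), value = -1
Edge 2: B (sign +) -> bounds (-1, 0), value = -1/2
Edge 3: R (sign -) -> bounds (-1, -1/2), value = -3/4
Edge 4: B (sign +) -> bounds (-3/4, -1/2), value = -5/8
Edge 5: R (sign -) -> bounds (-3/4, -5/8), value = -11/16
Edge 6: B (sign +) -> bounds (-11/16, -5/8), value = -21/32
Game value = -21/32

-21/32


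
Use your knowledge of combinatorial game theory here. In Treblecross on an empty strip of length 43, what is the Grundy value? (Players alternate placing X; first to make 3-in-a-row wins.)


Treblecross: place X on empty cells; 3-in-a-row wins.
Playing within two cells of an existing X lets the opponent win at once, so sensible play treats the cells i-2..i+2 around each X as dead. The player left with no safe cell loses, so this is a normal-play take-away game on strips of safe cells.
Placing X at cell i (0-indexed) of a strip of k safe cells leaves independent strips of sizes max(0, i-2) and max(0, k-i-3). Hence G(k) = mex{ G(max(0,i-2)) XOR G(max(0,k-i-3)) : 0 <= i < k }, with G(0) = 0.
G(1): splits (0,0):0^0=0 -> mex({0}) = 1
G(2): splits (0,0):0^0=0 -> mex({0}) = 1
G(3): splits (0,0):0^0=0 -> mex({0}) = 1
G(4): splits (0,1):0^1=1 (0,0):0^0=0 -> mex({0, 1}) = 2
G(5): splits (0,2):0^1=1 (0,1):0^1=1 (0,0):0^0=0 -> mex({0, 1}) = 2
G(6) = mex({1}) = 0
G(7) = mex({0, 1, 2}) = 3
G(8) = mex({0, 1, 2}) = 3
G(9) = mex({0, 2}) = 1
G(10) = mex({0, 2, 3}) = 1
G(11) = mex({0, 3}) = 1
G(12) = mex({1, 3}) = 0
G(13) = mex({0, 1, 2, 3}) = 4
G(14) = mex({0, 1, 2}) = 3
G(15) = mex({0, 1, 2}) = 3
G(16) = mex({0, 1, 2, 4}) = 3
G(17) = mex({0, 1, 3, 4}) = 2
G(18) = mex({0, 1, 3, 4}) = 2
G(19) = mex({0, 1, 3, 5}) = 2
G(20) = mex({0, 1, 2, 3, 5}) = 4
G(21) = mex({0, 1, 2, 3, 5}) = 4
G(22) = mex({1, 2, 6}) = 0
G(23) = mex({0, 1, 2, 3, 4, 6}) = 5
G(24) = mex({0, 1, 2, 3, 4}) = 5
G(25) = mex({0, 1, 3, 4, 7}) = 2
G(26) = mex({0, 1, 3, 4, 5, 7}) = 2
G(27) = mex({0, 1, 3, 5}) = 2
G(28) = mex({0, 1, 2, 5}) = 3
G(29) = mex({0, 1, 2, 4, 5, 6}) = 3
G(30) = mex({1, 2, 4, 6}) = 0
G(31) = mex({0, 1, 2, 3, 4, 6}) = 5
G(32) = mex({1, 2, 3, 4, 7}) = 0
G(33) = mex({0, 3, 7}) = 1
G(34) = mex({0, 2, 3, 5, 7}) = 1
G(35) = mex({0, 2, 3, 5, 6}) = 1
G(36) = mex({0, 1, 2, 5, 6}) = 3
G(37) = mex({0, 1, 2, 4, 5, 6}) = 3
G(38) = mex({0, 1, 2, 4}) = 3
G(39) = mex({0, 1, 2, 3, 4, 7}) = 5
G(40) = mex({0, 1, 2, 3, 4, 5, 7}) = 6
G(41) = mex({0, 1, 2, 3, 5, 7}) = 4
G(42) = mex({0, 1, 2, 3, 5, 6, 7}) = 4
G(43) = mex({0, 2, 3, 5, 6}) = 1
Therefore G(43) = 1.

1


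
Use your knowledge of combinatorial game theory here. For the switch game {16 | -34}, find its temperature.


The game is {16 | -34}, a switch {a | b} with numbers a > b.
Cooling {a | b} by t gives {a - t | b + t}, which stops being hot when a - t = b + t, i.e. at t = (a - b)/2. So the temperature of a switch is (a - b)/2.
Temperature = (Left option - Right option) / 2
= (16 - (-34)) / 2
= 50 / 2
= 25

25


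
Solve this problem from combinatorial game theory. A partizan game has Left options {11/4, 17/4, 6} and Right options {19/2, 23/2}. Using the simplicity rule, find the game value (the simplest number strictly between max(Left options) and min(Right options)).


Left options: {11/4, 17/4, 6}, max = 6
Right options: {19/2, 23/2}, min = 19/2
All options are numbers and max(Left) < min(Right), so by the simplicity theorem the value is the simplest (earliest-born) number strictly between 6 and 19/2.
Integers 7 through 9 all lie strictly between 6 and 19/2.
Among integers, the simplest (lowest birthday = smallest |n|; 0 is born on day 0, +-n on day n) is 7.
No non-integer in the interval can be simpler: if x is a non-integer in the interval, then floor(x) or ceil(x) also lies in the interval (the interval contains an integer), and both are proper prefixes of x's sign expansion, i.e. born earlier. So the game value is 7.
Game value = 7

7


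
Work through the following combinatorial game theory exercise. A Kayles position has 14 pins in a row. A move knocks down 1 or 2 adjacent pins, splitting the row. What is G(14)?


Kayles: a move removes 1 or 2 adjacent pins from a contiguous row.
Removing pins from a row of k leaves two independent rows (a, b) with a + b = k - 1 (one pin) or a + b = k - 2 (two pins); an end removal gives a = 0.
By Sprague-Grundy, G(k) = mex{ G(a) XOR G(b) } over all these splits. G(0) = 0.
G(1): splits (0,0):0^0=0 -> mex({0}) = 1
G(2): splits (0,1):0^1=1 (0,0):0^0=0 -> mex({0, 1}) = 2
G(3): splits (0,2):0^2=2 (1,1):1^1=0 (0,1):0^1=1 -> mex({0, 1, 2}) = 3
G(4): splits (0,3):0^3=3 (1,2):1^2=3 (0,2):0^2=2 (1,1):1^1=0 -> mex({0, 2, 3}) = 1
G(5): splits (0,4):0^1=1 (1,3):1^3=2 (2,2):2^2=0 (0,3):0^3=3 (1,2):1^2=3 -> mex({0, 1, 2, 3}) = 4
G(6) = mex({0, 1, 2, 4}) = 3
G(7) = mex({0, 1, 3, 4, 5}) = 2
G(8) = mex({0, 2, 3, 5, 6}) = 1
G(9) = mex({0, 1, 2, 3, 6, 7}) = 4
G(10) = mex({0, 1, 3, 4, 5, 7}) = 2
G(11) = mex({0, 1, 2, 3, 4, 5}) = 6
G(12) = mex({0, 1, 2, 3, 5, 6, 7}) = 4
G(13) = mex({0, 2, 3, 4, 6, 7}) = 1
G(14) = mex({0, 1, 4, 5, 6, 7}) = 2
Therefore G(14) = 2.

2


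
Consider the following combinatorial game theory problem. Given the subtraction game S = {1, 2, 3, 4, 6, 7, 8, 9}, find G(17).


The subtraction set is S = {1, 2, 3, 4, 6, 7, 8, 9}.
G(k) = mex{ G(k - s) : s in S, s <= k }. We compute iteratively: G(0) = 0.
G(1) = mex({0}) = 1
G(2) = mex({0, 1}) = 2
G(3) = mex({0, 1, 2}) = 3
G(4) = mex({0, 1, 2, 3}) = 4
G(5) = mex({1, 2, 3, 4}) = 0
G(6) = mex({0, 2, 3, 4}) = 1
G(7) = mex({0, 1, 3, 4}) = 2
G(8) = mex({0, 1, 2, 4}) = 3
G(9) = mex({0, 1, 2, 3}) = 4
G(10) = mex({1, 2, 3, 4}) = 0
G(11) = mex({0, 2, 3, 4}) = 1
G(12) = mex({0, 1, 3, 4}) = 2
G(13) = mex({0, 1, 2, 4}) = 3
Observe that G(5)..G(13) = 0, 1, 2, 3, 4, 0, 1, 2, 3 repeats G(0)..G(8) = 0, 1, 2, 3, 4, 0, 1, 2, 3.
For k >= max(S) = 9, G(k) is determined by the previous 9 values G(k-9)..G(k-1); a window of 9 consecutive values has recurred shifted by 5, so by induction G(k + 5) = G(k) for all k >= 0: the sequence is periodic from the start with period 5.
One period: G(0..4) = 0, 1, 2, 3, 4.
17 mod 5 = 2, so G(17) = G(2) = 2.

2


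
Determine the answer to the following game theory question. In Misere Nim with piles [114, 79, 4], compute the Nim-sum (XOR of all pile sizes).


We need the XOR (exclusive or) of all pile sizes.
After XOR-ing pile 1 (size 114): 0 XOR 114 = 114
After XOR-ing pile 2 (size 79): 114 XOR 79 = 61
After XOR-ing pile 3 (size 4): 61 XOR 4 = 57
The Nim-value of this position is 57.

57


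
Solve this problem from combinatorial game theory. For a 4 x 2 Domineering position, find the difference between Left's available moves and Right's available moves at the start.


Board is 4 x 2 (rows x cols).
Left (vertical) placements: (rows-1) * cols = 3 * 2 = 6
Right (horizontal) placements: rows * (cols-1) = 4 * 1 = 4
Advantage = Left - Right = 6 - 4 = 2

2


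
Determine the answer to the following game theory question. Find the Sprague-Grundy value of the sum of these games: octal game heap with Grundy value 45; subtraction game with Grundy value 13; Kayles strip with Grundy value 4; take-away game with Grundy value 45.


By the Sprague-Grundy theorem, the Grundy value of a sum of games is the XOR of individual Grundy values.
octal game heap: Grundy value = 45. Running XOR: 0 XOR 45 = 45
subtraction game: Grundy value = 13. Running XOR: 45 XOR 13 = 32
Kayles strip: Grundy value = 4. Running XOR: 32 XOR 4 = 36
take-away game: Grundy value = 45. Running XOR: 36 XOR 45 = 9
The combined Grundy value is 9.

9


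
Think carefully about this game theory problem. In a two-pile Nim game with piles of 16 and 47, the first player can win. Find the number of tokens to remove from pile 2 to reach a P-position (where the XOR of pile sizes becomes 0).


Piles: 16 and 47
Current XOR: 16 XOR 47 = 63 (non-zero, so this is an N-position).
To make the XOR zero, we need to find a move that balances the piles.
For pile 2 (size 47): target = 47 XOR 63 = 16
We reduce pile 2 from 47 to 16.
Tokens removed: 47 - 16 = 31
Verification: 16 XOR 16 = 0

31


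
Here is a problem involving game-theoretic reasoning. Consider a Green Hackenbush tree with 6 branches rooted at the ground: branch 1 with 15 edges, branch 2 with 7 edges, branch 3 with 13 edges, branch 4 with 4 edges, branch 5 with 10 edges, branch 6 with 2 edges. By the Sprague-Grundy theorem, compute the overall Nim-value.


The tree has 6 branches from the ground vertex.
In Green Hackenbush, the Nim-value of a simple path of length k is k.
Branch 1: length 15, Nim-value = 15
Branch 2: length 7, Nim-value = 7
Branch 3: length 13, Nim-value = 13
Branch 4: length 4, Nim-value = 4
Branch 5: length 10, Nim-value = 10
Branch 6: length 2, Nim-value = 2
Total Nim-value = XOR of all branch values:
0 XOR 15 = 15
15 XOR 7 = 8
8 XOR 13 = 5
5 XOR 4 = 1
1 XOR 10 = 11
11 XOR 2 = 9
Nim-value of the tree = 9

9


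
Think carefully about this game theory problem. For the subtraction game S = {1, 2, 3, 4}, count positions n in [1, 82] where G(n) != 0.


Subtraction set S = {1, 2, 3, 4}, so G(n) = n mod 5.
G(n) = 0 when n is a multiple of 5.
Multiples of 5 in [1, 82]: 16
N-positions (nonzero Grundy) = 82 - 16 = 66

66


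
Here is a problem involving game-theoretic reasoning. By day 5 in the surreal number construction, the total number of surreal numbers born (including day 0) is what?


Day 0: {|} = 0 is born. Count = 1.
Day n: the number of surreal numbers born by day n is 2^(n+1) - 1.
By day 0: 2^1 - 1 = 1
By day 1: 2^2 - 1 = 3
By day 2: 2^3 - 1 = 7
By day 3: 2^4 - 1 = 15
By day 4: 2^5 - 1 = 31
By day 5: 2^6 - 1 = 63
By day 5: 63 surreal numbers.

63


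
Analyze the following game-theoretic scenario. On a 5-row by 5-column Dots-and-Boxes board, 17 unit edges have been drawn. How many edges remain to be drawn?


Grid: 5 x 5 boxes, i.e. 6 rows and 6 columns of dots.
Horizontal edges: (rows + 1) * cols = 6 * 5 = 30
Vertical edges: rows * (cols + 1) = 5 * 6 = 30
Total edges: 30 + 30 = 60
Edges drawn: 17
Remaining: 60 - 17 = 43

43


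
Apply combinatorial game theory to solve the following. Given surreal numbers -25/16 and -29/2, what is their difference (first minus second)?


x = -25/16, y = -29/2
Converting to common denominator: 16
x = -25/16, y = -232/16
x - y = -25/16 - -29/2 = 207/16

207/16


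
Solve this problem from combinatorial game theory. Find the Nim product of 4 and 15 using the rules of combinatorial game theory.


Nim multiplication is bilinear over XOR: (u XOR v) * w = (u*w) XOR (v*w).
So we split each operand into its bit components and XOR the pairwise Nim products.
4 = 4 (as XOR of powers of 2).
15 = 1 + 2 + 4 + 8 (as XOR of powers of 2).
Using the standard Nim-product table on single bits:
  2*2 = 3,   2*4 = 8,   2*8 = 12,
  4*4 = 6,   4*8 = 11,  8*8 = 13,
and  1*x = x (identity), k*l = l*k (commutative).
Pairwise Nim products:
  4 * 1 = 4
  4 * 2 = 8
  4 * 4 = 6
  4 * 8 = 11
XOR them: 4 XOR 8 XOR 6 XOR 11 = 1.
Result: 4 * 15 = 1 (in Nim).

1


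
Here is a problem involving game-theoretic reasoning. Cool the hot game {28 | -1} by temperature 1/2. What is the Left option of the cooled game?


Original game: {28 | -1} (a switch {a | b} with a > b).
Cooling by t (for t below the temperature (a - b)/2 = 29/2) taxes each move by t: {a | b} cooled by t is {a - t | b + t}.
Cooling amount: t = 1/2
Cooled Left option: 28 - 1/2 = 55/2
Cooled Right option: -1 + 1/2 = -1/2
Cooled game: {55/2 | -1/2}
Left option = 55/2

55/2


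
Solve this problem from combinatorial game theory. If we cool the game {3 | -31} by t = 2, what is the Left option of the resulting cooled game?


Original game: {3 | -31} (a switch {a | b} with a > b).
Cooling by t (for t below the temperature (a - b)/2 = 17) taxes each move by t: {a | b} cooled by t is {a - t | b + t}.
Cooling amount: t = 2
Cooled Left option: 3 - 2 = 1
Cooled Right option: -31 + 2 = -29
Cooled game: {1 | -29}
Left option = 1

1


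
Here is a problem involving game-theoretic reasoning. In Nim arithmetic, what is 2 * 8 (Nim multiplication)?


Nim multiplication is bilinear over XOR: (u XOR v) * w = (u*w) XOR (v*w).
So we split each operand into its bit components and XOR the pairwise Nim products.
2 = 2 (as XOR of powers of 2).
8 = 8 (as XOR of powers of 2).
Using the standard Nim-product table on single bits:
  2*2 = 3,   2*4 = 8,   2*8 = 12,
  4*4 = 6,   4*8 = 11,  8*8 = 13,
and  1*x = x (identity), k*l = l*k (commutative).
Pairwise Nim products:
  2 * 8 = 12
XOR them: 12 = 12.
Result: 2 * 8 = 12 (in Nim).

12


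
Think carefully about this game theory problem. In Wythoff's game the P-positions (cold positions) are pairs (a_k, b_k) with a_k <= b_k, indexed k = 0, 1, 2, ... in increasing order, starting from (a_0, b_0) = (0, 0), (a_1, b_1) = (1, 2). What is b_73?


By Wythoff's theorem, a_k = floor(k * phi) and b_k = floor(k * phi^2) = a_k + k, where phi = (1 + sqrt(5))/2 is the golden ratio.
phi = (1 + sqrt(5))/2 = 1.618034
phi^2 = phi + 1 = 2.618034
k = 73
k * phi^2 = 73 * 2.618034 = 191.116481
b_73 = floor(k * phi^2) = 191 (check: a_73 + k = 118 + 73 = 191)

191


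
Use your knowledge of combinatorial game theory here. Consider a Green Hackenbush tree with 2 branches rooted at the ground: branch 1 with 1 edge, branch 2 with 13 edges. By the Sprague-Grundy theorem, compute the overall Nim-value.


The tree has 2 branches from the ground vertex.
In Green Hackenbush, the Nim-value of a simple path of length k is k.
Branch 1: length 1, Nim-value = 1
Branch 2: length 13, Nim-value = 13
Total Nim-value = XOR of all branch values:
0 XOR 1 = 1
1 XOR 13 = 12
Nim-value of the tree = 12

12


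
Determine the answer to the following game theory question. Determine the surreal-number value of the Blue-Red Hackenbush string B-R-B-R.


Edges (from ground): B-R-B-R
By Berlekamp's sign-expansion rule, a Blue-Red Hackenbush stalk has the value of the surreal number whose sign sequence is the edge sequence with B -> + and R -> -.
Sign sequence: +-+-
Trace the sign expansion in the surreal number tree, starting from 0:
Edge 1: B (sign +) -> bounds (0, +inf), value = 1
Edge 2: R (sign -) -> bounds (0, 1), value = 1/2
Edge 3: B (sign +) -> bounds (1/2, 1), value = 3/4
Edge 4: R (sign -) -> bounds (1/2, 3/4), value = 5/8
Game value = 5/8

5/8


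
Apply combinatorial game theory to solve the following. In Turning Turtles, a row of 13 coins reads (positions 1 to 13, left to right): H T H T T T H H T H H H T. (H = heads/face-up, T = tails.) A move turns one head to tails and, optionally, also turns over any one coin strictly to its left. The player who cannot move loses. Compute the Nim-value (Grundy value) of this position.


Coins: H T H T T T H H T H H H T
Key fact: a single head at position k behaves exactly like a Nim heap of size k (turning it to T and optionally flipping a coin at j < k corresponds to moving the heap from k to j, or to 0), and heads combine as a disjunctive sum (two heads at the same place would cancel, matching j XOR j = 0). So the Nim-value is the XOR of the 1-indexed positions of the heads.
Face-up positions (1-indexed): [1, 3, 7, 8, 10, 11, 12]
XOR 0 with 1: 0 XOR 1 = 1
XOR 1 with 3: 1 XOR 3 = 2
XOR 2 with 7: 2 XOR 7 = 5
XOR 5 with 8: 5 XOR 8 = 13
XOR 13 with 10: 13 XOR 10 = 7
XOR 7 with 11: 7 XOR 11 = 12
XOR 12 with 12: 12 XOR 12 = 0
Nim-value = 0

0


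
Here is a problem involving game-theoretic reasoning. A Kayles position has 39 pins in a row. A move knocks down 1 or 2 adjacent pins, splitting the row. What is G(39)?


Kayles: a move removes 1 or 2 adjacent pins from a contiguous row.
Removing pins from a row of k leaves two independent rows (a, b) with a + b = k - 1 (one pin) or a + b = k - 2 (two pins); an end removal gives a = 0.
By Sprague-Grundy, G(k) = mex{ G(a) XOR G(b) } over all these splits. G(0) = 0.
G(1): splits (0,0):0^0=0 -> mex({0}) = 1
G(2): splits (0,1):0^1=1 (0,0):0^0=0 -> mex({0, 1}) = 2
G(3): splits (0,2):0^2=2 (1,1):1^1=0 (0,1):0^1=1 -> mex({0, 1, 2}) = 3
G(4): splits (0,3):0^3=3 (1,2):1^2=3 (0,2):0^2=2 (1,1):1^1=0 -> mex({0, 2, 3}) = 1
G(5): splits (0,4):0^1=1 (1,3):1^3=2 (2,2):2^2=0 (0,3):0^3=3 (1,2):1^2=3 -> mex({0, 1, 2, 3}) = 4
G(6) = mex({0, 1, 2, 4}) = 3
G(7) = mex({0, 1, 3, 4, 5}) = 2
G(8) = mex({0, 2, 3, 5, 6}) = 1
G(9) = mex({0, 1, 2, 3, 6, 7}) = 4
G(10) = mex({0, 1, 3, 4, 5, 7}) = 2
G(11) = mex({0, 1, 2, 3, 4, 5}) = 6
G(12) = mex({0, 1, 2, 3, 5, 6, 7}) = 4
G(13) = mex({0, 2, 3, 4, 6, 7}) = 1
G(14) = mex({0, 1, 4, 5, 6, 7}) = 2
G(15) = mex({0, 1, 2, 3, 4, 5, 6}) = 7
G(16) = mex({0, 2, 3, 5, 6, 7}) = 1
G(17) = mex({0, 1, 2, 3, 5, 6, 7}) = 4
G(18) = mex({0, 1, 2, 4, 5, 6}) = 3
G(19) = mex({0, 1, 3, 4, 5, 7}) = 2
G(20) = mex({0, 2, 3, 4, 5, 6, 7}) = 1
G(21) = mex({0, 1, 2, 3, 5, 6, 7}) = 4
G(22) = mex({0, 1, 2, 3, 4, 5, 7}) = 6
G(23) = mex({0, 1, 2, 3, 4, 5, 6}) = 7
G(24) = mex({0, 1, 2, 3, 5, 6, 7}) = 4
G(25) = mex({0, 2, 3, 4, 6, 7}) = 1
G(26) = mex({0, 1, 3, 4, 5, 6, 7}) = 2
G(27) = mex({0, 1, 2, 3, 4, 5, 6, 7}) = 8
G(28) = mex({0, 1, 2, 3, 4, 6, 7, 8}) = 5
G(29) = mex({0, 1, 2, 3, 5, 6, 7, 8, 9}) = 4
G(30) = mex({0, 1, 2, 3, 4, 5, 6, 9, 10}) = 7
G(31) = mex({0, 1, 3, 4, 5, 7, 10, 11}) = 2
G(32) = mex({0, 2, 3, 4, 5, 6, 7, 9, 11}) = 1
G(33) = mex({0, 1, 2, 3, 4, 5, 6, 7, 9, 12}) = 8
G(34) = mex({0, 1, 2, 3, 4, 5, 7, 8, 11, 12}) = 6
G(35) = mex({0, 1, 2, 3, 4, 5, 6, 8, 9, 10, 11}) = 7
G(36) = mex({0, 1, 2, 3, 5, 6, 7, 9, 10}) = 4
G(37) = mex({0, 2, 3, 4, 6, 7, 9, 10, 11, 12}) = 1
G(38) = mex({0, 1, 3, 4, 5, 6, 7, 9, 10, 11, 12}) = 2
G(39) = mex({0, 1, 2, 4, 5, 6, 7, 9, 10, 12, 14}) = 3
Therefore G(39) = 3.

3


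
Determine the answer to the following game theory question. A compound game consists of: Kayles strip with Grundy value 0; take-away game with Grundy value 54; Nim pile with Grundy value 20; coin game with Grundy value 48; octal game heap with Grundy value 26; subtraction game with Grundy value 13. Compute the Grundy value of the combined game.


By the Sprague-Grundy theorem, the Grundy value of a sum of games is the XOR of individual Grundy values.
Kayles strip: Grundy value = 0. Running XOR: 0 XOR 0 = 0
take-away game: Grundy value = 54. Running XOR: 0 XOR 54 = 54
Nim pile: Grundy value = 20. Running XOR: 54 XOR 20 = 34
coin game: Grundy value = 48. Running XOR: 34 XOR 48 = 18
octal game heap: Grundy value = 26. Running XOR: 18 XOR 26 = 8
subtraction game: Grundy value = 13. Running XOR: 8 XOR 13 = 5
The combined Grundy value is 5.

5


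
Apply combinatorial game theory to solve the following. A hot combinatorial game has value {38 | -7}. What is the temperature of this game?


The game is {38 | -7}, a switch {a | b} with numbers a > b.
Cooling {a | b} by t gives {a - t | b + t}, which stops being hot when a - t = b + t, i.e. at t = (a - b)/2. So the temperature of a switch is (a - b)/2.
Temperature = (Left option - Right option) / 2
= (38 - (-7)) / 2
= 45 / 2
= 45/2

45/2


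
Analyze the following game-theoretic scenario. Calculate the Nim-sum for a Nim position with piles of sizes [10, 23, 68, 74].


We need the XOR (exclusive or) of all pile sizes.
After XOR-ing pile 1 (size 10): 0 XOR 10 = 10
After XOR-ing pile 2 (size 23): 10 XOR 23 = 29
After XOR-ing pile 3 (size 68): 29 XOR 68 = 89
After XOR-ing pile 4 (size 74): 89 XOR 74 = 19
The Nim-value of this position is 19.

19
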